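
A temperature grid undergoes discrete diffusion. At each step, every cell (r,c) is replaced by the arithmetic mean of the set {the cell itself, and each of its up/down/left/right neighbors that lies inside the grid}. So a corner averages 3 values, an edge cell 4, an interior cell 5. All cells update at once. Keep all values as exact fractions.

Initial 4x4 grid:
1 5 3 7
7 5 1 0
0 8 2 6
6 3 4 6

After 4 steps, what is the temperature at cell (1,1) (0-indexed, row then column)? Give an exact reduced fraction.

Answer: 21439/5625

Derivation:
Step 1: cell (1,1) = 26/5
Step 2: cell (1,1) = 71/20
Step 3: cell (1,1) = 6251/1500
Step 4: cell (1,1) = 21439/5625
Full grid after step 4:
  1583/405 425203/108000 383503/108000 116053/32400
  447493/108000 21439/5625 345031/90000 95707/27000
  5827/1440 125963/30000 43283/11250 53561/13500
  343/80 1477/360 57191/13500 653/162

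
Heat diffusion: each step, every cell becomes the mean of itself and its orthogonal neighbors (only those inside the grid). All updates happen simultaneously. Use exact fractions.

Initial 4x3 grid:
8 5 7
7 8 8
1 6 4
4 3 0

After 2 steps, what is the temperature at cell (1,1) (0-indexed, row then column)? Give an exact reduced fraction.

Answer: 619/100

Derivation:
Step 1: cell (1,1) = 34/5
Step 2: cell (1,1) = 619/100
Full grid after step 2:
  59/9 407/60 245/36
  719/120 619/100 1483/240
  527/120 469/100 1079/240
  125/36 253/80 121/36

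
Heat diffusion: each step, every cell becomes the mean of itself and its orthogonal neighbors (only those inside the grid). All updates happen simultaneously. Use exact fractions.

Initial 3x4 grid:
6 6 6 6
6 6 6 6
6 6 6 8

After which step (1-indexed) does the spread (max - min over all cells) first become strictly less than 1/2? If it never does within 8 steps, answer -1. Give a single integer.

Step 1: max=20/3, min=6, spread=2/3
Step 2: max=59/9, min=6, spread=5/9
Step 3: max=689/108, min=6, spread=41/108
  -> spread < 1/2 first at step 3
Step 4: max=81977/12960, min=6, spread=4217/12960
Step 5: max=4874749/777600, min=21679/3600, spread=38417/155520
Step 6: max=291136211/46656000, min=434597/72000, spread=1903471/9331200
Step 7: max=17397149089/2799360000, min=13075759/2160000, spread=18038617/111974400
Step 8: max=1041037782851/167961600000, min=1179326759/194400000, spread=883978523/6718464000

Answer: 3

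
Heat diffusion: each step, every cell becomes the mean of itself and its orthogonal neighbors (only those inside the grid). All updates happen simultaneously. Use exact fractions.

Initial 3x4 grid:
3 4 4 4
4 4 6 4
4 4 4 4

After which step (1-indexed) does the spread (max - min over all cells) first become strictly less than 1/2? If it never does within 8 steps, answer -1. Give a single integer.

Step 1: max=9/2, min=11/3, spread=5/6
Step 2: max=223/50, min=67/18, spread=166/225
Step 3: max=10411/2400, min=56351/14400, spread=1223/2880
  -> spread < 1/2 first at step 3
Step 4: max=92951/21600, min=511391/129600, spread=9263/25920
Step 5: max=36950371/8640000, min=31195999/7776000, spread=20593349/77760000
Step 6: max=331171961/77760000, min=1881486041/466560000, spread=4221829/18662400
Step 7: max=131821517851/31104000000, min=113681238019/27993600000, spread=49581280469/279936000000
Step 8: max=1182812810141/279936000000, min=6846191323721/1679616000000, spread=2005484297/13436928000

Answer: 3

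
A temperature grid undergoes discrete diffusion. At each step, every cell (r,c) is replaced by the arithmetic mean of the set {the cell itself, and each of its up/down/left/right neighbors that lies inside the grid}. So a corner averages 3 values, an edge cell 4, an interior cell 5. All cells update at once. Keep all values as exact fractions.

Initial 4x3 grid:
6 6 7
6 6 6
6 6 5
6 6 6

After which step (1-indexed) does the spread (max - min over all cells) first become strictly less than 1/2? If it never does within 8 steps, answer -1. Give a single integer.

Step 1: max=19/3, min=17/3, spread=2/3
Step 2: max=223/36, min=1393/240, spread=281/720
  -> spread < 1/2 first at step 2
Step 3: max=661/108, min=12583/2160, spread=637/2160
Step 4: max=5253659/864000, min=380293/64800, spread=549257/2592000
Step 5: max=314085121/51840000, min=11448391/1944000, spread=26384083/155520000
Step 6: max=18801451139/3110400000, min=344581417/58320000, spread=1271326697/9331200000
Step 7: max=1125771287401/186624000000, min=2589978541/437400000, spread=62141329723/559872000000
Step 8: max=67444446012059/11197440000000, min=622738601801/104976000000, spread=3056985459857/33592320000000

Answer: 2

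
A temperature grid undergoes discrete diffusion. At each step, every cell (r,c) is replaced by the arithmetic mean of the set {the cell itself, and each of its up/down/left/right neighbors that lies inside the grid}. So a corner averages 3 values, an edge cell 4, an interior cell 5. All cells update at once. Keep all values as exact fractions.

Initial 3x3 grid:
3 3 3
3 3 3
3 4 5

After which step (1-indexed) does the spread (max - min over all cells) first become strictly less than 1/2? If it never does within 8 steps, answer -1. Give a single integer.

Answer: 4

Derivation:
Step 1: max=4, min=3, spread=1
Step 2: max=15/4, min=3, spread=3/4
Step 3: max=2579/720, min=551/180, spread=25/48
Step 4: max=150953/43200, min=16891/5400, spread=211/576
  -> spread < 1/2 first at step 4
Step 5: max=2966297/864000, min=25409/8000, spread=1777/6912
Step 6: max=527878177/155520000, min=7809493/2430000, spread=14971/82944
Step 7: max=31413470419/9331200000, min=7557771511/2332800000, spread=126121/995328
Step 8: max=624751302131/186624000000, min=76018719407/23328000000, spread=1062499/11943936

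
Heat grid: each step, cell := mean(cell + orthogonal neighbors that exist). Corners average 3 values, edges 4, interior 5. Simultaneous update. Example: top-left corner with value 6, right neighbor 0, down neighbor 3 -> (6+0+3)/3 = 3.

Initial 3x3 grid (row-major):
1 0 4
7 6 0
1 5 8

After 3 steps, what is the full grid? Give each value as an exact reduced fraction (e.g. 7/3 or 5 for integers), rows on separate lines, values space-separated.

After step 1:
  8/3 11/4 4/3
  15/4 18/5 9/2
  13/3 5 13/3
After step 2:
  55/18 207/80 103/36
  287/80 98/25 413/120
  157/36 259/60 83/18
After step 3:
  3323/1080 14909/4800 6401/2160
  17909/4800 1339/375 26701/7200
  8831/2160 968/225 4453/1080

Answer: 3323/1080 14909/4800 6401/2160
17909/4800 1339/375 26701/7200
8831/2160 968/225 4453/1080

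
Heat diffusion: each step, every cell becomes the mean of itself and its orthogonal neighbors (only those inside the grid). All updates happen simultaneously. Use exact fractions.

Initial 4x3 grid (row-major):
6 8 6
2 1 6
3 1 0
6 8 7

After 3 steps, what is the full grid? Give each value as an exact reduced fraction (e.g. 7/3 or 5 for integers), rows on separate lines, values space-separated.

After step 1:
  16/3 21/4 20/3
  3 18/5 13/4
  3 13/5 7/2
  17/3 11/2 5
After step 2:
  163/36 417/80 91/18
  56/15 177/50 1021/240
  107/30 91/25 287/80
  85/18 563/120 14/3
After step 3:
  9701/2160 22003/4800 1307/270
  13831/3600 1019/250 29587/7200
  881/225 22831/6000 9689/2400
  4673/1080 31897/7200 3107/720

Answer: 9701/2160 22003/4800 1307/270
13831/3600 1019/250 29587/7200
881/225 22831/6000 9689/2400
4673/1080 31897/7200 3107/720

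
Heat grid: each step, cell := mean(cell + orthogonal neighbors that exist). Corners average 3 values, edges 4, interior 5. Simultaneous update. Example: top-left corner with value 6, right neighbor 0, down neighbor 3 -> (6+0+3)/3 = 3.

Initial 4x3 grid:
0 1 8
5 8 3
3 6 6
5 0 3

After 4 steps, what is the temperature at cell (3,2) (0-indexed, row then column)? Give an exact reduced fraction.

Step 1: cell (3,2) = 3
Step 2: cell (3,2) = 11/3
Step 3: cell (3,2) = 2807/720
Step 4: cell (3,2) = 904/225
Full grid after step 4:
  170363/43200 398299/96000 192763/43200
  286673/72000 515063/120000 321923/72000
  858319/216000 743707/180000 310523/72000
  61813/16200 1685933/432000 904/225

Answer: 904/225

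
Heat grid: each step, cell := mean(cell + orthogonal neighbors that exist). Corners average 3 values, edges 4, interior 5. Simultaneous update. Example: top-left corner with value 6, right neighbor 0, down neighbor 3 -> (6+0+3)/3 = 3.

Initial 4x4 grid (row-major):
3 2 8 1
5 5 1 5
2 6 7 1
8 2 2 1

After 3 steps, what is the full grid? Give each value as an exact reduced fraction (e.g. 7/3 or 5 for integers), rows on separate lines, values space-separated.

Answer: 4159/1080 3643/900 827/225 2053/540
14917/3600 11863/3000 1492/375 737/225
5171/1200 833/200 259/75 581/180
1549/360 2383/600 1219/360 1481/540

Derivation:
After step 1:
  10/3 9/2 3 14/3
  15/4 19/5 26/5 2
  21/4 22/5 17/5 7/2
  4 9/2 3 4/3
After step 2:
  139/36 439/120 521/120 29/9
  121/30 433/100 87/25 461/120
  87/20 427/100 39/10 307/120
  55/12 159/40 367/120 47/18
After step 3:
  4159/1080 3643/900 827/225 2053/540
  14917/3600 11863/3000 1492/375 737/225
  5171/1200 833/200 259/75 581/180
  1549/360 2383/600 1219/360 1481/540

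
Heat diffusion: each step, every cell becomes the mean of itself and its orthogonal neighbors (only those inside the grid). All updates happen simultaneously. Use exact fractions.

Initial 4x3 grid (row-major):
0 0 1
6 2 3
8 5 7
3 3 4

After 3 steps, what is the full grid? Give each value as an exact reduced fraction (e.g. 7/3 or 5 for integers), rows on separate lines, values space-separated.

Answer: 1859/720 32719/14400 4847/2160
4187/1200 19571/6000 11311/3600
15791/3600 25691/6000 14741/3600
2009/432 64759/14400 1919/432

Derivation:
After step 1:
  2 3/4 4/3
  4 16/5 13/4
  11/2 5 19/4
  14/3 15/4 14/3
After step 2:
  9/4 437/240 16/9
  147/40 81/25 47/15
  115/24 111/25 53/12
  167/36 217/48 79/18
After step 3:
  1859/720 32719/14400 4847/2160
  4187/1200 19571/6000 11311/3600
  15791/3600 25691/6000 14741/3600
  2009/432 64759/14400 1919/432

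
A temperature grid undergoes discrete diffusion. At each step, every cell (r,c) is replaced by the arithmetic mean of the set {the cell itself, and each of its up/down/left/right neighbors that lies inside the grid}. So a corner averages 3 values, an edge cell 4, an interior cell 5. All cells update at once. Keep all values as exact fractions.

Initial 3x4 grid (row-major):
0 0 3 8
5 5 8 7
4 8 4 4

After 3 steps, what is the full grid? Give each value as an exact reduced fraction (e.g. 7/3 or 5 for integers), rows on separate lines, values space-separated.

Answer: 7057/2160 26281/7200 3879/800 1939/360
27851/7200 13699/3000 10251/2000 9263/1600
10327/2160 36031/7200 13487/2400 1027/180

Derivation:
After step 1:
  5/3 2 19/4 6
  7/2 26/5 27/5 27/4
  17/3 21/4 6 5
After step 2:
  43/18 817/240 363/80 35/6
  481/120 427/100 281/50 463/80
  173/36 1327/240 433/80 71/12
After step 3:
  7057/2160 26281/7200 3879/800 1939/360
  27851/7200 13699/3000 10251/2000 9263/1600
  10327/2160 36031/7200 13487/2400 1027/180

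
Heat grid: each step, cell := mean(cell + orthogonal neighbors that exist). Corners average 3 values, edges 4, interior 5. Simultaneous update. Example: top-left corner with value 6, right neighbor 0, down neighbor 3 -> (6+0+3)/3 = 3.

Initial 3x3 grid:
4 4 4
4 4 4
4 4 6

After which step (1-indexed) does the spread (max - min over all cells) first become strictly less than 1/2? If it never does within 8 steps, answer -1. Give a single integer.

Answer: 3

Derivation:
Step 1: max=14/3, min=4, spread=2/3
Step 2: max=41/9, min=4, spread=5/9
Step 3: max=473/108, min=4, spread=41/108
  -> spread < 1/2 first at step 3
Step 4: max=28051/6480, min=731/180, spread=347/1296
Step 5: max=1662137/388800, min=7357/1800, spread=2921/15552
Step 6: max=99140539/23328000, min=889483/216000, spread=24611/186624
Step 7: max=5917442033/1399680000, min=20096741/4860000, spread=207329/2239488
Step 8: max=353953152451/83980800000, min=1075601599/259200000, spread=1746635/26873856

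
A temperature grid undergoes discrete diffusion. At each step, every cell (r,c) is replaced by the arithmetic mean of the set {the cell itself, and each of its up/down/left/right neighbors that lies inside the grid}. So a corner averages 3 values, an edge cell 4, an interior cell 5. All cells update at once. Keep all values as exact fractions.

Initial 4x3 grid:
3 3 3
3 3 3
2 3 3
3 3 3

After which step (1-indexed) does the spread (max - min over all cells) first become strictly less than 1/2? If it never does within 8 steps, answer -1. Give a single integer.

Answer: 1

Derivation:
Step 1: max=3, min=8/3, spread=1/3
  -> spread < 1/2 first at step 1
Step 2: max=3, min=329/120, spread=31/120
Step 3: max=3, min=3029/1080, spread=211/1080
Step 4: max=5353/1800, min=307103/108000, spread=14077/108000
Step 5: max=320317/108000, min=2775593/972000, spread=5363/48600
Step 6: max=177131/60000, min=83739191/29160000, spread=93859/1166400
Step 7: max=286263533/97200000, min=5038525519/1749600000, spread=4568723/69984000
Step 8: max=8566381111/2916000000, min=303147564371/104976000000, spread=8387449/167961600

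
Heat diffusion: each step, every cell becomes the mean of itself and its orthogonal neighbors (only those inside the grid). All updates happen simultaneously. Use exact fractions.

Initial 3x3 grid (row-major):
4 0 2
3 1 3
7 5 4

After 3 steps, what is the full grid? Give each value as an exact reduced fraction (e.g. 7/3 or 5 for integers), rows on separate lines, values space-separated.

After step 1:
  7/3 7/4 5/3
  15/4 12/5 5/2
  5 17/4 4
After step 2:
  47/18 163/80 71/36
  809/240 293/100 317/120
  13/3 313/80 43/12
After step 3:
  2887/1080 11461/4800 4789/2160
  47683/14400 5957/2000 20029/7200
  697/180 17711/4800 811/240

Answer: 2887/1080 11461/4800 4789/2160
47683/14400 5957/2000 20029/7200
697/180 17711/4800 811/240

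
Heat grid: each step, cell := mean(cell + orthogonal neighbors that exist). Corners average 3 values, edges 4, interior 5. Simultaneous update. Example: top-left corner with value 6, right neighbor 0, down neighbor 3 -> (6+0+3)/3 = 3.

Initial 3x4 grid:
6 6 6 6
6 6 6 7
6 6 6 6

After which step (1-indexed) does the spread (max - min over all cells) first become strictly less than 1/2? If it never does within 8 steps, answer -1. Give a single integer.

Answer: 1

Derivation:
Step 1: max=19/3, min=6, spread=1/3
  -> spread < 1/2 first at step 1
Step 2: max=1507/240, min=6, spread=67/240
Step 3: max=13397/2160, min=6, spread=437/2160
Step 4: max=5341531/864000, min=6009/1000, spread=29951/172800
Step 5: max=47871821/7776000, min=20329/3375, spread=206761/1555200
Step 6: max=19118595571/3110400000, min=32565671/5400000, spread=14430763/124416000
Step 7: max=1144851741689/186624000000, min=2609652727/432000000, spread=139854109/1492992000
Step 8: max=68607111890251/11197440000000, min=235131228977/38880000000, spread=7114543559/89579520000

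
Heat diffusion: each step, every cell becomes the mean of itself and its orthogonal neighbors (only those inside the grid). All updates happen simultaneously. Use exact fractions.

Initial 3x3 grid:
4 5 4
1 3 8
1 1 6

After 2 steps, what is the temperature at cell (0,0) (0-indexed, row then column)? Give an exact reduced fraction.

Step 1: cell (0,0) = 10/3
Step 2: cell (0,0) = 115/36
Full grid after step 2:
  115/36 83/20 179/36
  611/240 357/100 1171/240
  2 247/80 13/3

Answer: 115/36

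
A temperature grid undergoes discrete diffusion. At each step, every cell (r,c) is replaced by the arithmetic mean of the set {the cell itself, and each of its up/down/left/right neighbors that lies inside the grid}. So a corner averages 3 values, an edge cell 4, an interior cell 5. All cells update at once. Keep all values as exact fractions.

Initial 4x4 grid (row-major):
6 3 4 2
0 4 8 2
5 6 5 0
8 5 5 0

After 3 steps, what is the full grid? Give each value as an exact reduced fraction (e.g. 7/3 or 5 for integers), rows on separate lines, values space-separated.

After step 1:
  3 17/4 17/4 8/3
  15/4 21/5 23/5 3
  19/4 5 24/5 7/4
  6 6 15/4 5/3
After step 2:
  11/3 157/40 473/120 119/36
  157/40 109/25 417/100 721/240
  39/8 99/20 199/50 673/240
  67/12 83/16 973/240 43/18
After step 3:
  691/180 298/75 863/225 7381/2160
  631/150 2133/500 23347/6000 23911/7200
  29/6 9341/2000 479/120 21919/7200
  751/144 791/160 28099/7200 3329/1080

Answer: 691/180 298/75 863/225 7381/2160
631/150 2133/500 23347/6000 23911/7200
29/6 9341/2000 479/120 21919/7200
751/144 791/160 28099/7200 3329/1080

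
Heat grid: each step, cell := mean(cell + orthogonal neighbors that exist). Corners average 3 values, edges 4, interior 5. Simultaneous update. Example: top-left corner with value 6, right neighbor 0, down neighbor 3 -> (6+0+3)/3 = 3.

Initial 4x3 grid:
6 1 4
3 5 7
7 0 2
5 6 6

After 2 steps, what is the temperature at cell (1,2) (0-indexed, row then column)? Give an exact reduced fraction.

Answer: 309/80

Derivation:
Step 1: cell (1,2) = 9/2
Step 2: cell (1,2) = 309/80
Full grid after step 2:
  151/36 109/30 25/6
  233/60 419/100 309/80
  19/4 379/100 203/48
  14/3 227/48 38/9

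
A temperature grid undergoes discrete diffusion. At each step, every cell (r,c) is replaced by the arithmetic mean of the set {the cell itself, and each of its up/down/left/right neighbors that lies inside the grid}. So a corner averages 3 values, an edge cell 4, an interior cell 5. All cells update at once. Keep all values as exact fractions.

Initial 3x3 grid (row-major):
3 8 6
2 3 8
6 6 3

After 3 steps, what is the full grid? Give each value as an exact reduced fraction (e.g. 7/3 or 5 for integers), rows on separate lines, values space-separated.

After step 1:
  13/3 5 22/3
  7/2 27/5 5
  14/3 9/2 17/3
After step 2:
  77/18 331/60 52/9
  179/40 117/25 117/20
  38/9 607/120 91/18
After step 3:
  5137/1080 18227/3600 1543/270
  3531/800 1279/250 6409/1200
  619/135 34229/7200 5747/1080

Answer: 5137/1080 18227/3600 1543/270
3531/800 1279/250 6409/1200
619/135 34229/7200 5747/1080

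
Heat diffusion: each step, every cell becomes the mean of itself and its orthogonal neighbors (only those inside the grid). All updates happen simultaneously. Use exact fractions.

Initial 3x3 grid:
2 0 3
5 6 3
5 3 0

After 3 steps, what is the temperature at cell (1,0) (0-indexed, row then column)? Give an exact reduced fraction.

Step 1: cell (1,0) = 9/2
Step 2: cell (1,0) = 437/120
Step 3: cell (1,0) = 25879/7200
Full grid after step 3:
  6809/2160 42583/14400 1873/720
  25879/7200 18721/6000 1717/600
  1991/540 24629/7200 1049/360

Answer: 25879/7200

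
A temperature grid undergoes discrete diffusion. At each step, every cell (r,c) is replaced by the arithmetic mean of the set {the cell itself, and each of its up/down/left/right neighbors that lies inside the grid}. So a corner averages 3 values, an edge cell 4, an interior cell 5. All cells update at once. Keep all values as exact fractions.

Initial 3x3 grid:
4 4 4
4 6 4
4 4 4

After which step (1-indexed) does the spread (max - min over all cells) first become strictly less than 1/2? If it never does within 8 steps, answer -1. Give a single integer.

Step 1: max=9/2, min=4, spread=1/2
Step 2: max=112/25, min=169/40, spread=51/200
  -> spread < 1/2 first at step 2
Step 3: max=10423/2400, min=767/180, spread=589/7200
Step 4: max=64943/15000, min=617081/144000, spread=31859/720000
Step 5: max=37251607/8640000, min=3864721/900000, spread=751427/43200000
Step 6: max=232634687/54000000, min=2228663129/518400000, spread=23149331/2592000000
Step 7: max=133898654263/31104000000, min=13934931889/3240000000, spread=616540643/155520000000
Step 8: max=836712453983/194400000000, min=8028892008761/1866240000000, spread=17737747379/9331200000000

Answer: 2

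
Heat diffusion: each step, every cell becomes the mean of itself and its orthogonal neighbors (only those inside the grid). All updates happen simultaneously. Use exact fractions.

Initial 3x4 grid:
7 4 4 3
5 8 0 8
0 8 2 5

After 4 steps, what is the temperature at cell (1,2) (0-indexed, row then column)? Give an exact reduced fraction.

Step 1: cell (1,2) = 22/5
Step 2: cell (1,2) = 199/50
Step 3: cell (1,2) = 8959/2000
Step 4: cell (1,2) = 261383/60000
Full grid after step 4:
  80021/16200 126361/27000 26923/6000 23017/5400
  1035583/216000 845149/180000 261383/60000 78379/18000
  306359/64800 976013/216000 319451/72000 30881/7200

Answer: 261383/60000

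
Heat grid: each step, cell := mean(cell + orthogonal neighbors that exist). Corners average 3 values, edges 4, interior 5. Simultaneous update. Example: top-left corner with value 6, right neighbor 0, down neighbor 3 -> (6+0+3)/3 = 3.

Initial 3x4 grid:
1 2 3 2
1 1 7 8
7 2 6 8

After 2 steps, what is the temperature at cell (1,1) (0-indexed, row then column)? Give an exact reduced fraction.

Answer: 317/100

Derivation:
Step 1: cell (1,1) = 13/5
Step 2: cell (1,1) = 317/100
Full grid after step 2:
  67/36 551/240 175/48 169/36
  293/120 317/100 231/50 275/48
  59/18 941/240 265/48 58/9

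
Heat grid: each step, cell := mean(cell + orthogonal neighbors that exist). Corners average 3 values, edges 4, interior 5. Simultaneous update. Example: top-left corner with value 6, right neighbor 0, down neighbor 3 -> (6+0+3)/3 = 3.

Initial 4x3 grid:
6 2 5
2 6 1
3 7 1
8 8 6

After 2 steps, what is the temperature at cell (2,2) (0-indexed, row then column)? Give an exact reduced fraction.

Answer: 17/4

Derivation:
Step 1: cell (2,2) = 15/4
Step 2: cell (2,2) = 17/4
Full grid after step 2:
  37/9 287/80 32/9
  971/240 417/100 199/60
  247/48 123/25 17/4
  223/36 283/48 16/3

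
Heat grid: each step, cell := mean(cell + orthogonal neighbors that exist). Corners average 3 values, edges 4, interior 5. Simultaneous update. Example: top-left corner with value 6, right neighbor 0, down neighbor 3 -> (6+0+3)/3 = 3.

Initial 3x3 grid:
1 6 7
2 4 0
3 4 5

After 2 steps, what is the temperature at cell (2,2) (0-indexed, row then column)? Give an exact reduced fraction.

Step 1: cell (2,2) = 3
Step 2: cell (2,2) = 11/3
Full grid after step 2:
  10/3 451/120 77/18
  117/40 91/25 109/30
  19/6 33/10 11/3

Answer: 11/3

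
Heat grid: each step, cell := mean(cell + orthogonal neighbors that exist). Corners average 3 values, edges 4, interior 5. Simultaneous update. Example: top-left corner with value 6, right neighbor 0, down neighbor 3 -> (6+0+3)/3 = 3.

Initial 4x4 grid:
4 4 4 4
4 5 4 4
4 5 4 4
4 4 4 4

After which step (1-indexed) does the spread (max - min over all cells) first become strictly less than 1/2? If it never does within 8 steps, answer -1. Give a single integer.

Step 1: max=22/5, min=4, spread=2/5
  -> spread < 1/2 first at step 1
Step 2: max=43/10, min=4, spread=3/10
Step 3: max=8459/2000, min=973/240, spread=263/1500
Step 4: max=151853/36000, min=29347/7200, spread=853/6000
Step 5: max=4547357/1080000, min=884689/216000, spread=1721/15000
Step 6: max=136156709/32400000, min=22182307/5400000, spread=3062867/32400000
Step 7: max=815598613/194400000, min=83346671/20250000, spread=77352857/972000000
Step 8: max=122162331113/29160000000, min=20035569661/4860000000, spread=1948913147/29160000000

Answer: 1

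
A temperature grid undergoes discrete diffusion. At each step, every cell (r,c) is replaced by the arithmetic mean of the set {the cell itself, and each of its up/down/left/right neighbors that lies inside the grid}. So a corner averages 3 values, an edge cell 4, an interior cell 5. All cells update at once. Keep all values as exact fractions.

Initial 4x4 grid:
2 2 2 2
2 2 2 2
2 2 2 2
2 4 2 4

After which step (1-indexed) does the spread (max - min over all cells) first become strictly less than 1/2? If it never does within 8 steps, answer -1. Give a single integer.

Step 1: max=3, min=2, spread=1
Step 2: max=49/18, min=2, spread=13/18
Step 3: max=9257/3600, min=2, spread=2057/3600
Step 4: max=5042/2025, min=1009/500, spread=19111/40500
  -> spread < 1/2 first at step 4
Step 5: max=7865669/3240000, min=6908/3375, spread=1233989/3240000
Step 6: max=17432321/7290000, min=2233981/1080000, spread=9411797/29160000
Step 7: max=103097131/43740000, min=406699/194400, spread=362183/1366875
Step 8: max=15321563093/6561000000, min=10257029863/4860000000, spread=29491455559/131220000000

Answer: 4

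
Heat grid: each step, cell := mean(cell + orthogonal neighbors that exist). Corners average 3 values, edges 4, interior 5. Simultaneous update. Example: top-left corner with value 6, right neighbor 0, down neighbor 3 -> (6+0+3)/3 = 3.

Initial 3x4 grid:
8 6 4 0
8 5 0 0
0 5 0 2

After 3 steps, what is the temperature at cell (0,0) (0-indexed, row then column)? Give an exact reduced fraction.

Answer: 5989/1080

Derivation:
Step 1: cell (0,0) = 22/3
Step 2: cell (0,0) = 55/9
Step 3: cell (0,0) = 5989/1080
Full grid after step 3:
  5989/1080 32531/7200 20981/7200 3863/2160
  70517/14400 24193/6000 1189/500 3457/2400
  4609/1080 23531/7200 14881/7200 2683/2160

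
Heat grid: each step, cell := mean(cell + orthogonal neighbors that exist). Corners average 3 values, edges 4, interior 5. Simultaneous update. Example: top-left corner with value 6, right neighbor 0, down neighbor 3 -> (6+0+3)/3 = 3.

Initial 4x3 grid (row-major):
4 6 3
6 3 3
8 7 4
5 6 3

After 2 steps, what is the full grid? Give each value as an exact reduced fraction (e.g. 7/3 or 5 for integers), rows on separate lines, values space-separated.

Answer: 175/36 55/12 15/4
265/48 231/50 33/8
1421/240 133/25 523/120
217/36 1291/240 83/18

Derivation:
After step 1:
  16/3 4 4
  21/4 5 13/4
  13/2 28/5 17/4
  19/3 21/4 13/3
After step 2:
  175/36 55/12 15/4
  265/48 231/50 33/8
  1421/240 133/25 523/120
  217/36 1291/240 83/18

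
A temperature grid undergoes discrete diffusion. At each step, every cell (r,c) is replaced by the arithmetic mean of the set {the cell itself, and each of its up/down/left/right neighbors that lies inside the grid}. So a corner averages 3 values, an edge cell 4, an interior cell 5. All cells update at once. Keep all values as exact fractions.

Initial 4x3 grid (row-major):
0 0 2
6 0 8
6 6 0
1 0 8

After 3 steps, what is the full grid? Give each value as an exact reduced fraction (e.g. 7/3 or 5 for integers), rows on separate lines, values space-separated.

Answer: 371/144 15989/7200 605/216
6523/2400 19547/6000 5261/1800
25649/7200 3147/1000 13637/3600
3427/1080 17341/4800 7219/2160

Derivation:
After step 1:
  2 1/2 10/3
  3 4 5/2
  19/4 12/5 11/2
  7/3 15/4 8/3
After step 2:
  11/6 59/24 19/9
  55/16 62/25 23/6
  749/240 102/25 49/15
  65/18 223/80 143/36
After step 3:
  371/144 15989/7200 605/216
  6523/2400 19547/6000 5261/1800
  25649/7200 3147/1000 13637/3600
  3427/1080 17341/4800 7219/2160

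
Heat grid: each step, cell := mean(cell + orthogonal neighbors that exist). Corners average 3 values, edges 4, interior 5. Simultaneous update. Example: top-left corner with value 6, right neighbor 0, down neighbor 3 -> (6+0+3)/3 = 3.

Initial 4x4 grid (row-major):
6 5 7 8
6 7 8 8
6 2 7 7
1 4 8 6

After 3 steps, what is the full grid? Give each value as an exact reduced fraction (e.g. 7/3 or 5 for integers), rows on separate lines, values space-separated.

Answer: 12601/2160 45727/7200 49519/7200 3961/540
10003/1800 35227/6000 5093/750 51829/7200
8413/1800 8089/1500 12443/2000 3323/480
592/135 8653/1800 713/120 1571/240

Derivation:
After step 1:
  17/3 25/4 7 23/3
  25/4 28/5 37/5 31/4
  15/4 26/5 32/5 7
  11/3 15/4 25/4 7
After step 2:
  109/18 1471/240 1699/240 269/36
  319/60 307/50 683/100 1789/240
  283/60 247/50 129/20 563/80
  67/18 283/60 117/20 27/4
After step 3:
  12601/2160 45727/7200 49519/7200 3961/540
  10003/1800 35227/6000 5093/750 51829/7200
  8413/1800 8089/1500 12443/2000 3323/480
  592/135 8653/1800 713/120 1571/240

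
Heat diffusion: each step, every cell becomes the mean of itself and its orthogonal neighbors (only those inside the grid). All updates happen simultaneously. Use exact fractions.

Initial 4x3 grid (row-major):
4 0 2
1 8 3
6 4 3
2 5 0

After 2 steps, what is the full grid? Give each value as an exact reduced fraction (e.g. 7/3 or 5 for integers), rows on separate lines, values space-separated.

After step 1:
  5/3 7/2 5/3
  19/4 16/5 4
  13/4 26/5 5/2
  13/3 11/4 8/3
After step 2:
  119/36 301/120 55/18
  193/60 413/100 341/120
  263/60 169/50 431/120
  31/9 299/80 95/36

Answer: 119/36 301/120 55/18
193/60 413/100 341/120
263/60 169/50 431/120
31/9 299/80 95/36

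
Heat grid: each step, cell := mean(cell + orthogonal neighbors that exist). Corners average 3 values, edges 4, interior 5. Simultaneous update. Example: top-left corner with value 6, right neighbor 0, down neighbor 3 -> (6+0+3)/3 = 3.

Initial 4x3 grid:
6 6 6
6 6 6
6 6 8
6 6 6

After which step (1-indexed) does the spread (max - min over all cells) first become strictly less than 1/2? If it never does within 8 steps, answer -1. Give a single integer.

Answer: 3

Derivation:
Step 1: max=20/3, min=6, spread=2/3
Step 2: max=391/60, min=6, spread=31/60
Step 3: max=3451/540, min=6, spread=211/540
  -> spread < 1/2 first at step 3
Step 4: max=340897/54000, min=5447/900, spread=14077/54000
Step 5: max=3056407/486000, min=327683/54000, spread=5363/24300
Step 6: max=91220809/14580000, min=182869/30000, spread=93859/583200
Step 7: max=5459074481/874800000, min=296936467/48600000, spread=4568723/34992000
Step 8: max=326708435629/52488000000, min=8929618889/1458000000, spread=8387449/83980800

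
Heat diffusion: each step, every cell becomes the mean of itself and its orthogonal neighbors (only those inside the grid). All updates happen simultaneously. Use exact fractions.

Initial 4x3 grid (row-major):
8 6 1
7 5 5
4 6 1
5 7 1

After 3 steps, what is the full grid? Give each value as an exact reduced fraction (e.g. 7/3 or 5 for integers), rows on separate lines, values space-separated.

After step 1:
  7 5 4
  6 29/5 3
  11/2 23/5 13/4
  16/3 19/4 3
After step 2:
  6 109/20 4
  243/40 122/25 321/80
  643/120 239/50 277/80
  187/36 1061/240 11/3
After step 3:
  701/120 2033/400 359/80
  3347/600 10079/2000 3271/800
  19267/3600 13741/3000 9553/2400
  10781/2160 65023/14400 77/20

Answer: 701/120 2033/400 359/80
3347/600 10079/2000 3271/800
19267/3600 13741/3000 9553/2400
10781/2160 65023/14400 77/20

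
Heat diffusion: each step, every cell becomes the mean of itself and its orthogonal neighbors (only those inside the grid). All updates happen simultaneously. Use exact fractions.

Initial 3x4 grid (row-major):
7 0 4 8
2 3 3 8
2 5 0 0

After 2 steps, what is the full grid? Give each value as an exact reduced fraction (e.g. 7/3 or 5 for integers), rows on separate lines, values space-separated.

After step 1:
  3 7/2 15/4 20/3
  7/2 13/5 18/5 19/4
  3 5/2 2 8/3
After step 2:
  10/3 257/80 1051/240 91/18
  121/40 157/50 167/50 1061/240
  3 101/40 323/120 113/36

Answer: 10/3 257/80 1051/240 91/18
121/40 157/50 167/50 1061/240
3 101/40 323/120 113/36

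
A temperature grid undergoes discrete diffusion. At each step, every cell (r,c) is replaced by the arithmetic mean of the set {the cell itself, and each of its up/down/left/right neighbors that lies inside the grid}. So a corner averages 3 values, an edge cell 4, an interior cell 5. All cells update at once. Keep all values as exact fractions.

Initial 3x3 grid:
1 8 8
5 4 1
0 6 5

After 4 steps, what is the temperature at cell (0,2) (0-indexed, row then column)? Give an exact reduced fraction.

Answer: 611561/129600

Derivation:
Step 1: cell (0,2) = 17/3
Step 2: cell (0,2) = 185/36
Step 3: cell (0,2) = 10783/2160
Step 4: cell (0,2) = 611561/129600
Full grid after step 4:
  556961/129600 3974087/864000 611561/129600
  1771981/432000 32003/7500 1966481/432000
  498311/129600 3529837/864000 61079/14400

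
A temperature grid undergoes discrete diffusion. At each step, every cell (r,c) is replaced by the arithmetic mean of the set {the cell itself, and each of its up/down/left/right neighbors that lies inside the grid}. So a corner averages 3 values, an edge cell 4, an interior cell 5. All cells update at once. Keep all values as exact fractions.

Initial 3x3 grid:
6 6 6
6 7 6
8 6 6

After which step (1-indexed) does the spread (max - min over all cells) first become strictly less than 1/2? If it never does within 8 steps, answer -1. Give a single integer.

Step 1: max=27/4, min=6, spread=3/4
Step 2: max=121/18, min=489/80, spread=439/720
Step 3: max=7031/1080, min=2207/360, spread=41/108
  -> spread < 1/2 first at step 3
Step 4: max=420337/64800, min=134329/21600, spread=347/1296
Step 5: max=24971639/3888000, min=8080463/1296000, spread=2921/15552
Step 6: max=1493675233/233280000, min=487637161/77760000, spread=24611/186624
Step 7: max=89277785351/13996800000, min=29327326367/4665600000, spread=207329/2239488
Step 8: max=5346686713297/839808000000, min=1764034789849/279936000000, spread=1746635/26873856

Answer: 3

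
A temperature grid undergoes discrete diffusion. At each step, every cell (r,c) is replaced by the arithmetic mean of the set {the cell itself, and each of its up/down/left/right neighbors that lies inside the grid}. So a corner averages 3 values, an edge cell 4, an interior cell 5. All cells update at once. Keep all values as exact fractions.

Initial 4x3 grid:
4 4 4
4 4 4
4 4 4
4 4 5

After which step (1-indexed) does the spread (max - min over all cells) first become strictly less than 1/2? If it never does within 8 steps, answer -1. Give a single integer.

Answer: 1

Derivation:
Step 1: max=13/3, min=4, spread=1/3
  -> spread < 1/2 first at step 1
Step 2: max=77/18, min=4, spread=5/18
Step 3: max=905/216, min=4, spread=41/216
Step 4: max=107897/25920, min=4, spread=4217/25920
Step 5: max=6429949/1555200, min=28879/7200, spread=38417/311040
Step 6: max=384448211/93312000, min=578597/144000, spread=1903471/18662400
Step 7: max=22995869089/5598720000, min=17395759/4320000, spread=18038617/223948800
Step 8: max=1376960982851/335923200000, min=1568126759/388800000, spread=883978523/13436928000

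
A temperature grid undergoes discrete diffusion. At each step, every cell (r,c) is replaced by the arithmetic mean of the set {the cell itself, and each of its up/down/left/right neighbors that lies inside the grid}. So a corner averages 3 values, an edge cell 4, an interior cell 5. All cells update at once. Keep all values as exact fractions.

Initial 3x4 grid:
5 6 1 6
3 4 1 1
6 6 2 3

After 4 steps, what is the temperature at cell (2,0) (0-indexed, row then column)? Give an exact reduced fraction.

Step 1: cell (2,0) = 5
Step 2: cell (2,0) = 14/3
Step 3: cell (2,0) = 40/9
Step 4: cell (2,0) = 30307/7200
Full grid after step 4:
  269113/64800 103067/27000 172579/54000 377021/129600
  1836377/432000 678703/180000 1150631/360000 2380849/864000
  30307/7200 137881/36000 12529/4000 121307/43200

Answer: 30307/7200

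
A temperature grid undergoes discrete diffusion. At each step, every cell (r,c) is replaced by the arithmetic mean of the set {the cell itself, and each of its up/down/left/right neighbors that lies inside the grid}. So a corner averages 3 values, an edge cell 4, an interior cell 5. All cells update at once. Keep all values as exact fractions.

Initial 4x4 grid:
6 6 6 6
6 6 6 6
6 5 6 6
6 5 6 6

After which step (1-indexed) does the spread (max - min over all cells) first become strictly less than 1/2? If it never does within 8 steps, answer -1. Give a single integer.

Answer: 2

Derivation:
Step 1: max=6, min=11/2, spread=1/2
Step 2: max=6, min=1351/240, spread=89/240
  -> spread < 1/2 first at step 2
Step 3: max=6, min=766/135, spread=44/135
Step 4: max=3587/600, min=92323/16200, spread=2263/8100
Step 5: max=35791/6000, min=111367/19440, spread=7181/30375
Step 6: max=803149/135000, min=41918663/7290000, spread=1451383/7290000
Step 7: max=4809073/810000, min=1261825817/218700000, spread=36623893/218700000
Step 8: max=239981621/40500000, min=37953323999/6561000000, spread=923698603/6561000000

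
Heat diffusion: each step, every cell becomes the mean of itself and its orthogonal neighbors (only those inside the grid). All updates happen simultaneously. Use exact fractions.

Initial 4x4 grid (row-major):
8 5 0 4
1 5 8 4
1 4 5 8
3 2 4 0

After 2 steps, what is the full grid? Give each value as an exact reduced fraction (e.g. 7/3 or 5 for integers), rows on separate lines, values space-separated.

After step 1:
  14/3 9/2 17/4 8/3
  15/4 23/5 22/5 6
  9/4 17/5 29/5 17/4
  2 13/4 11/4 4
After step 2:
  155/36 1081/240 949/240 155/36
  229/60 413/100 501/100 1039/240
  57/20 193/50 103/25 401/80
  5/2 57/20 79/20 11/3

Answer: 155/36 1081/240 949/240 155/36
229/60 413/100 501/100 1039/240
57/20 193/50 103/25 401/80
5/2 57/20 79/20 11/3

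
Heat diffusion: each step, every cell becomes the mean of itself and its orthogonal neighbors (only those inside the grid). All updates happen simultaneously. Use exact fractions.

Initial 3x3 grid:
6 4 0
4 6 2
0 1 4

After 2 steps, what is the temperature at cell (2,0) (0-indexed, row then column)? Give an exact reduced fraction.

Answer: 101/36

Derivation:
Step 1: cell (2,0) = 5/3
Step 2: cell (2,0) = 101/36
Full grid after step 2:
  38/9 211/60 3
  103/30 343/100 161/60
  101/36 203/80 97/36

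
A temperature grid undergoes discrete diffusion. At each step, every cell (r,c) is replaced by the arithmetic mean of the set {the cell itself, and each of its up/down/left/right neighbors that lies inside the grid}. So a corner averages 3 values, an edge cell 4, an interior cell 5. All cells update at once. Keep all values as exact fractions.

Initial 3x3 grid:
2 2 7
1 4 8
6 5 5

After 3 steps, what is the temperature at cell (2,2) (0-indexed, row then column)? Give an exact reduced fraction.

Answer: 95/18

Derivation:
Step 1: cell (2,2) = 6
Step 2: cell (2,2) = 17/3
Step 3: cell (2,2) = 95/18
Full grid after step 3:
  89/27 11663/2880 2063/432
  10513/2880 647/150 232/45
  193/48 189/40 95/18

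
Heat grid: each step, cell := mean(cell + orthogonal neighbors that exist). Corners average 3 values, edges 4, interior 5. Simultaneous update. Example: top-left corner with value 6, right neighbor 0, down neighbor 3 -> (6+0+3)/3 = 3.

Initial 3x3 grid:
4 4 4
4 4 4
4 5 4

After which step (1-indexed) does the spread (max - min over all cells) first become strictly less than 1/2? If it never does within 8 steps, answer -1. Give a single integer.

Step 1: max=13/3, min=4, spread=1/3
  -> spread < 1/2 first at step 1
Step 2: max=1027/240, min=4, spread=67/240
Step 3: max=9077/2160, min=807/200, spread=1807/10800
Step 4: max=3613963/864000, min=21961/5400, spread=33401/288000
Step 5: max=32333933/7776000, min=2203391/540000, spread=3025513/38880000
Step 6: max=12906526867/3110400000, min=117955949/28800000, spread=53531/995328
Step 7: max=772528925849/186624000000, min=31895116051/7776000000, spread=450953/11943936
Step 8: max=46298663560603/11197440000000, min=3833488610519/933120000000, spread=3799043/143327232

Answer: 1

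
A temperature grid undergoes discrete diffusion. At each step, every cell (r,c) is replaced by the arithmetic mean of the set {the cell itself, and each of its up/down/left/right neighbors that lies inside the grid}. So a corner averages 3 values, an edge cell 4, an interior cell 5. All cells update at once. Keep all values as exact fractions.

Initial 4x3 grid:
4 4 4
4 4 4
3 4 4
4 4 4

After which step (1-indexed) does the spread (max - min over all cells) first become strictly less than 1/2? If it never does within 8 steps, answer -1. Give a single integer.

Answer: 1

Derivation:
Step 1: max=4, min=11/3, spread=1/3
  -> spread < 1/2 first at step 1
Step 2: max=4, min=449/120, spread=31/120
Step 3: max=4, min=4109/1080, spread=211/1080
Step 4: max=7153/1800, min=415103/108000, spread=14077/108000
Step 5: max=428317/108000, min=3747593/972000, spread=5363/48600
Step 6: max=237131/60000, min=112899191/29160000, spread=93859/1166400
Step 7: max=383463533/97200000, min=6788125519/1749600000, spread=4568723/69984000
Step 8: max=11482381111/2916000000, min=408123564371/104976000000, spread=8387449/167961600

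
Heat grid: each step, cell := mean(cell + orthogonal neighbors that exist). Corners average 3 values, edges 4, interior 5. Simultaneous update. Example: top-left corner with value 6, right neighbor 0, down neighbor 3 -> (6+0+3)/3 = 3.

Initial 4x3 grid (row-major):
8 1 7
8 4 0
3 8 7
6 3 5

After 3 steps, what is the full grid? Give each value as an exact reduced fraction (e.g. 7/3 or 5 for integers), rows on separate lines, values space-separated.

Answer: 1379/270 16921/3600 4511/1080
18971/3600 14413/3000 16121/3600
6347/1200 627/125 5797/1200
41/8 12289/2400 179/36

Derivation:
After step 1:
  17/3 5 8/3
  23/4 21/5 9/2
  25/4 5 5
  4 11/2 5
After step 2:
  197/36 263/60 73/18
  82/15 489/100 491/120
  21/4 519/100 39/8
  21/4 39/8 31/6
After step 3:
  1379/270 16921/3600 4511/1080
  18971/3600 14413/3000 16121/3600
  6347/1200 627/125 5797/1200
  41/8 12289/2400 179/36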